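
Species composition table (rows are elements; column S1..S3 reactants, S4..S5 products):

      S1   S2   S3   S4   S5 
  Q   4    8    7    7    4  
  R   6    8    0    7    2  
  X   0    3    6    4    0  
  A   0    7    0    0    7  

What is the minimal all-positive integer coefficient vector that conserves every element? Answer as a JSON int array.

Coefficients: [3, 4, 2, 6, 4]

Q: 3·4+4·8+2·7 = 58 | 6·7+4·4 = 58
R: 3·6+4·8+2·0 = 50 | 6·7+4·2 = 50
X: 3·0+4·3+2·6 = 24 | 6·4+4·0 = 24
A: 3·0+4·7+2·0 = 28 | 6·0+4·7 = 28
gcd(3,4,2,6,4) = 1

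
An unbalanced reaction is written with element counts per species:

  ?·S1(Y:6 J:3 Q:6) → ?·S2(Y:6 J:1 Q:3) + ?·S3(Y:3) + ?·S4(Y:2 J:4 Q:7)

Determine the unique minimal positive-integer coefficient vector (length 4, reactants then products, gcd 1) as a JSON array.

Coefficients: [5, 3, 2, 3]

Y: 5·6 = 30 | 3·6+2·3+3·2 = 30
J: 5·3 = 15 | 3·1+2·0+3·4 = 15
Q: 5·6 = 30 | 3·3+2·0+3·7 = 30
gcd(5,3,2,3) = 1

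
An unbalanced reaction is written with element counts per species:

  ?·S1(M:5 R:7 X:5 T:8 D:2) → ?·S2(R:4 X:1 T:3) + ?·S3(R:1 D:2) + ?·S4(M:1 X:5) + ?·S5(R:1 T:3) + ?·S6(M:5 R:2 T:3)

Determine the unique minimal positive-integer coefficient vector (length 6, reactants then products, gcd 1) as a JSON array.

Coefficients: [6, 5, 6, 5, 6, 5]

M: 6·5 = 30 | 5·0+6·0+5·1+6·0+5·5 = 30
R: 6·7 = 42 | 5·4+6·1+5·0+6·1+5·2 = 42
X: 6·5 = 30 | 5·1+6·0+5·5+6·0+5·0 = 30
T: 6·8 = 48 | 5·3+6·0+5·0+6·3+5·3 = 48
D: 6·2 = 12 | 5·0+6·2+5·0+6·0+5·0 = 12
gcd(6,5,6,5,6,5) = 1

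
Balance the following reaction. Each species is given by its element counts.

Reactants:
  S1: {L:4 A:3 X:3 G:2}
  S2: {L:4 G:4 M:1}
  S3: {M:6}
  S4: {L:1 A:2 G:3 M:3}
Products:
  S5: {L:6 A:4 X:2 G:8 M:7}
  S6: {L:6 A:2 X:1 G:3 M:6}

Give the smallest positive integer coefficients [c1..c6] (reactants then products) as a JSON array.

L: 4·4+5·4+4·0+6·1 = 42 | 5·6+2·6 = 42
A: 4·3+5·0+4·0+6·2 = 24 | 5·4+2·2 = 24
X: 4·3+5·0+4·0+6·0 = 12 | 5·2+2·1 = 12
G: 4·2+5·4+4·0+6·3 = 46 | 5·8+2·3 = 46
M: 4·0+5·1+4·6+6·3 = 47 | 5·7+2·6 = 47
gcd(4,5,4,6,5,2) = 1

Coefficients: [4, 5, 4, 6, 5, 2]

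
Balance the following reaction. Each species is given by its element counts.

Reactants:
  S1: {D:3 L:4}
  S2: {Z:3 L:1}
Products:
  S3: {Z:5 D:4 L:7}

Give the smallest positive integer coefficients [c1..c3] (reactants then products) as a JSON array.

Z: 4·0+5·3 = 15 | 3·5 = 15
D: 4·3+5·0 = 12 | 3·4 = 12
L: 4·4+5·1 = 21 | 3·7 = 21
gcd(4,5,3) = 1

Coefficients: [4, 5, 3]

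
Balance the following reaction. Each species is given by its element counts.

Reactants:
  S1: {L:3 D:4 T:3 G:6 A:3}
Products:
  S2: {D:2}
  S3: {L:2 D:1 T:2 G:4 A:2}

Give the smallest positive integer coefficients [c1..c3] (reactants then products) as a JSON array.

L: 4·3 = 12 | 5·0+6·2 = 12
D: 4·4 = 16 | 5·2+6·1 = 16
T: 4·3 = 12 | 5·0+6·2 = 12
G: 4·6 = 24 | 5·0+6·4 = 24
A: 4·3 = 12 | 5·0+6·2 = 12
gcd(4,5,6) = 1

Coefficients: [4, 5, 6]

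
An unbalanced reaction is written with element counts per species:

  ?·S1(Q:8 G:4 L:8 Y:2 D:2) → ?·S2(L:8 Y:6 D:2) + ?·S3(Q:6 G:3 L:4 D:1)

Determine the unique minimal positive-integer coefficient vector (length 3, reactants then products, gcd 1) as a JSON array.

Q: 3·8 = 24 | 1·0+4·6 = 24
G: 3·4 = 12 | 1·0+4·3 = 12
L: 3·8 = 24 | 1·8+4·4 = 24
Y: 3·2 = 6 | 1·6+4·0 = 6
D: 3·2 = 6 | 1·2+4·1 = 6
gcd(3,1,4) = 1

Coefficients: [3, 1, 4]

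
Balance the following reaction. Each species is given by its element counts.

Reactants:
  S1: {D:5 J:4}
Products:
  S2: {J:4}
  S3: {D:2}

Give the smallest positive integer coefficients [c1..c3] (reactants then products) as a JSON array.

Coefficients: [2, 2, 5]

D: 2·5 = 10 | 2·0+5·2 = 10
J: 2·4 = 8 | 2·4+5·0 = 8
gcd(2,2,5) = 1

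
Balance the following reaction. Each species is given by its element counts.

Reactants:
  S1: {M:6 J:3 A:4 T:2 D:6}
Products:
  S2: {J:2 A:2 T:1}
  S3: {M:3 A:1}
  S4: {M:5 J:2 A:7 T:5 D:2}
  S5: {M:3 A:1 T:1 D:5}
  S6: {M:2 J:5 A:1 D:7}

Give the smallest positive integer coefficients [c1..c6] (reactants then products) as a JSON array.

Coefficients: [6, 3, 5, 1, 4, 2]

M: 6·6 = 36 | 3·0+5·3+1·5+4·3+2·2 = 36
J: 6·3 = 18 | 3·2+5·0+1·2+4·0+2·5 = 18
A: 6·4 = 24 | 3·2+5·1+1·7+4·1+2·1 = 24
T: 6·2 = 12 | 3·1+5·0+1·5+4·1+2·0 = 12
D: 6·6 = 36 | 3·0+5·0+1·2+4·5+2·7 = 36
gcd(6,3,5,1,4,2) = 1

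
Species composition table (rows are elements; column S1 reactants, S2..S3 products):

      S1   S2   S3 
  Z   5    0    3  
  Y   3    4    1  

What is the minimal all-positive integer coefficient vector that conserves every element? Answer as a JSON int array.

Coefficients: [3, 1, 5]

Z: 3·5 = 15 | 1·0+5·3 = 15
Y: 3·3 = 9 | 1·4+5·1 = 9
gcd(3,1,5) = 1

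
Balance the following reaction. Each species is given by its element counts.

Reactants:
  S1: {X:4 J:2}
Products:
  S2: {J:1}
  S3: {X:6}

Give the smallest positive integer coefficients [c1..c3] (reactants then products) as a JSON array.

X: 3·4 = 12 | 6·0+2·6 = 12
J: 3·2 = 6 | 6·1+2·0 = 6
gcd(3,6,2) = 1

Coefficients: [3, 6, 2]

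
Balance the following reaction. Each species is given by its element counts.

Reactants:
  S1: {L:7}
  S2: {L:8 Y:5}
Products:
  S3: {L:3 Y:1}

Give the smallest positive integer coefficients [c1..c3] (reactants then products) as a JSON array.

L: 1·7+1·8 = 15 | 5·3 = 15
Y: 1·0+1·5 = 5 | 5·1 = 5
gcd(1,1,5) = 1

Coefficients: [1, 1, 5]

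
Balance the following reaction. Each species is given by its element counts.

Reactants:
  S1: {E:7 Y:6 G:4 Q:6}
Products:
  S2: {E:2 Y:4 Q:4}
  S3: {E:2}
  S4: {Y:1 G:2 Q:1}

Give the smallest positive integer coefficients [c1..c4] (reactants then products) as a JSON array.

E: 2·7 = 14 | 2·2+5·2+4·0 = 14
Y: 2·6 = 12 | 2·4+5·0+4·1 = 12
G: 2·4 = 8 | 2·0+5·0+4·2 = 8
Q: 2·6 = 12 | 2·4+5·0+4·1 = 12
gcd(2,2,5,4) = 1

Coefficients: [2, 2, 5, 4]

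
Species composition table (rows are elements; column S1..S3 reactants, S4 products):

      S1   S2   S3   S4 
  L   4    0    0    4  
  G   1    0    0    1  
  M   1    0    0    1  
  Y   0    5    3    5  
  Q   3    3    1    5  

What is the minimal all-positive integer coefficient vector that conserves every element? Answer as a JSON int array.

Coefficients: [4, 1, 5, 4]

L: 4·4+1·0+5·0 = 16 | 4·4 = 16
G: 4·1+1·0+5·0 = 4 | 4·1 = 4
M: 4·1+1·0+5·0 = 4 | 4·1 = 4
Y: 4·0+1·5+5·3 = 20 | 4·5 = 20
Q: 4·3+1·3+5·1 = 20 | 4·5 = 20
gcd(4,1,5,4) = 1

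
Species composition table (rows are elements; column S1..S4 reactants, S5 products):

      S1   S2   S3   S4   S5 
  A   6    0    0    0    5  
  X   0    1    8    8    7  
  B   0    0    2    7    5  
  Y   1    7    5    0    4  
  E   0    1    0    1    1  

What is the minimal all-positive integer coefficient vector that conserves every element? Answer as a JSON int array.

Coefficients: [5, 2, 1, 4, 6]

A: 5·6+2·0+1·0+4·0 = 30 | 6·5 = 30
X: 5·0+2·1+1·8+4·8 = 42 | 6·7 = 42
B: 5·0+2·0+1·2+4·7 = 30 | 6·5 = 30
Y: 5·1+2·7+1·5+4·0 = 24 | 6·4 = 24
E: 5·0+2·1+1·0+4·1 = 6 | 6·1 = 6
gcd(5,2,1,4,6) = 1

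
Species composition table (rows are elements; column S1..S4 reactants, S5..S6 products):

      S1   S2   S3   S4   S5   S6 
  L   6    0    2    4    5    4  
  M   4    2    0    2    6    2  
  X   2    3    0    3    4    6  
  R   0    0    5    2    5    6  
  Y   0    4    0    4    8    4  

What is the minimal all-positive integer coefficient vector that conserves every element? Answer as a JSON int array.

L: 1·6+5·0+4·2+1·4 = 18 | 2·5+2·4 = 18
M: 1·4+5·2+4·0+1·2 = 16 | 2·6+2·2 = 16
X: 1·2+5·3+4·0+1·3 = 20 | 2·4+2·6 = 20
R: 1·0+5·0+4·5+1·2 = 22 | 2·5+2·6 = 22
Y: 1·0+5·4+4·0+1·4 = 24 | 2·8+2·4 = 24
gcd(1,5,4,1,2,2) = 1

Coefficients: [1, 5, 4, 1, 2, 2]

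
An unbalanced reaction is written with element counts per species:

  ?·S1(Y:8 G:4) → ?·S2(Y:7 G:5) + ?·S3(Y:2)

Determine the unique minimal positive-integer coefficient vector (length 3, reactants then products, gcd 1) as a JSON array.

Coefficients: [5, 4, 6]

Y: 5·8 = 40 | 4·7+6·2 = 40
G: 5·4 = 20 | 4·5+6·0 = 20
gcd(5,4,6) = 1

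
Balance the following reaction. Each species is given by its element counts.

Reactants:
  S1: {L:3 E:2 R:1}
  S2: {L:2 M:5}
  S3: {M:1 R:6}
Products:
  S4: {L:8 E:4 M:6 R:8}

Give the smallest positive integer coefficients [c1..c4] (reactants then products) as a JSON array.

L: 2·3+1·2+1·0 = 8 | 1·8 = 8
E: 2·2+1·0+1·0 = 4 | 1·4 = 4
M: 2·0+1·5+1·1 = 6 | 1·6 = 6
R: 2·1+1·0+1·6 = 8 | 1·8 = 8
gcd(2,1,1,1) = 1

Coefficients: [2, 1, 1, 1]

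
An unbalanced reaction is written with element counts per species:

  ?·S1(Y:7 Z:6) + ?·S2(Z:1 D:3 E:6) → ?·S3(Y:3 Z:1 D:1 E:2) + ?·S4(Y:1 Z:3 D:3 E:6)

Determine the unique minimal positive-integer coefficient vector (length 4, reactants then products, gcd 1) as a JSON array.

Y: 2·7+6·0 = 14 | 3·3+5·1 = 14
Z: 2·6+6·1 = 18 | 3·1+5·3 = 18
D: 2·0+6·3 = 18 | 3·1+5·3 = 18
E: 2·0+6·6 = 36 | 3·2+5·6 = 36
gcd(2,6,3,5) = 1

Coefficients: [2, 6, 3, 5]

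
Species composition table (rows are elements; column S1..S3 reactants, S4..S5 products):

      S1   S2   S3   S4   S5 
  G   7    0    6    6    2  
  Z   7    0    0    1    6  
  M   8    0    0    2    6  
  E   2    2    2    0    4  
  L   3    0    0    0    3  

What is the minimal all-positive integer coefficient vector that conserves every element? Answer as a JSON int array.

G: 6·7+5·0+1·6 = 48 | 6·6+6·2 = 48
Z: 6·7+5·0+1·0 = 42 | 6·1+6·6 = 42
M: 6·8+5·0+1·0 = 48 | 6·2+6·6 = 48
E: 6·2+5·2+1·2 = 24 | 6·0+6·4 = 24
L: 6·3+5·0+1·0 = 18 | 6·0+6·3 = 18
gcd(6,5,1,6,6) = 1

Coefficients: [6, 5, 1, 6, 6]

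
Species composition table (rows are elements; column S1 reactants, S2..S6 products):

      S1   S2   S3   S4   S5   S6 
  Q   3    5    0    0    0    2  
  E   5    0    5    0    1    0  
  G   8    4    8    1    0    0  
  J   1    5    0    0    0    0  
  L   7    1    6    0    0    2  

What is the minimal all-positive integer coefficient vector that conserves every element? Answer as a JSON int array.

Q: 5·3 = 15 | 1·5+4·0+4·0+5·0+5·2 = 15
E: 5·5 = 25 | 1·0+4·5+4·0+5·1+5·0 = 25
G: 5·8 = 40 | 1·4+4·8+4·1+5·0+5·0 = 40
J: 5·1 = 5 | 1·5+4·0+4·0+5·0+5·0 = 5
L: 5·7 = 35 | 1·1+4·6+4·0+5·0+5·2 = 35
gcd(5,1,4,4,5,5) = 1

Coefficients: [5, 1, 4, 4, 5, 5]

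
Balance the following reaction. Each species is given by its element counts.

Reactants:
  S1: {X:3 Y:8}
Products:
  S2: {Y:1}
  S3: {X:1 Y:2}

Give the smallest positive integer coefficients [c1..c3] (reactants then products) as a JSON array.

X: 1·3 = 3 | 2·0+3·1 = 3
Y: 1·8 = 8 | 2·1+3·2 = 8
gcd(1,2,3) = 1

Coefficients: [1, 2, 3]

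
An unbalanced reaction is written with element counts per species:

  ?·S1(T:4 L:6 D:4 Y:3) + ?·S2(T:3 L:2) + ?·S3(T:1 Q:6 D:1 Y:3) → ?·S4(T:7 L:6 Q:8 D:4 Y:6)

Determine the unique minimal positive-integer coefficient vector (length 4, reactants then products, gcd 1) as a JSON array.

Coefficients: [2, 3, 4, 3]

T: 2·4+3·3+4·1 = 21 | 3·7 = 21
L: 2·6+3·2+4·0 = 18 | 3·6 = 18
Q: 2·0+3·0+4·6 = 24 | 3·8 = 24
D: 2·4+3·0+4·1 = 12 | 3·4 = 12
Y: 2·3+3·0+4·3 = 18 | 3·6 = 18
gcd(2,3,4,3) = 1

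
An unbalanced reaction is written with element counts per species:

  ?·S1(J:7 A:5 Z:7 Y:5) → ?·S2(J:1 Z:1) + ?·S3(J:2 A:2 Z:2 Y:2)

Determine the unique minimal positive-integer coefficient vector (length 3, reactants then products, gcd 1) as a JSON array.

Coefficients: [2, 4, 5]

J: 2·7 = 14 | 4·1+5·2 = 14
A: 2·5 = 10 | 4·0+5·2 = 10
Z: 2·7 = 14 | 4·1+5·2 = 14
Y: 2·5 = 10 | 4·0+5·2 = 10
gcd(2,4,5) = 1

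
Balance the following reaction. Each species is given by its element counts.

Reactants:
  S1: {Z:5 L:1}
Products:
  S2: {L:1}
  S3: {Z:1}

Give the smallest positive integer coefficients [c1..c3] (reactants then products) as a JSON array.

Coefficients: [1, 1, 5]

Z: 1·5 = 5 | 1·0+5·1 = 5
L: 1·1 = 1 | 1·1+5·0 = 1
gcd(1,1,5) = 1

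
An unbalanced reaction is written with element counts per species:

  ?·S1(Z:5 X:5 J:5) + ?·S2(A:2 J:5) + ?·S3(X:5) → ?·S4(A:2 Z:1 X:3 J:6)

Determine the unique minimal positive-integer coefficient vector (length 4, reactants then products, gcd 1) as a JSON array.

Coefficients: [1, 5, 2, 5]

A: 1·0+5·2+2·0 = 10 | 5·2 = 10
Z: 1·5+5·0+2·0 = 5 | 5·1 = 5
X: 1·5+5·0+2·5 = 15 | 5·3 = 15
J: 1·5+5·5+2·0 = 30 | 5·6 = 30
gcd(1,5,2,5) = 1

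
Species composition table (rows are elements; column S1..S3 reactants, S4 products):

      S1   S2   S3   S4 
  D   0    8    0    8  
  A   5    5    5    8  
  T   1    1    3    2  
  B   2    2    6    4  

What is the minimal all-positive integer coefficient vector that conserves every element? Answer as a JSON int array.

D: 2·0+5·8+1·0 = 40 | 5·8 = 40
A: 2·5+5·5+1·5 = 40 | 5·8 = 40
T: 2·1+5·1+1·3 = 10 | 5·2 = 10
B: 2·2+5·2+1·6 = 20 | 5·4 = 20
gcd(2,5,1,5) = 1

Coefficients: [2, 5, 1, 5]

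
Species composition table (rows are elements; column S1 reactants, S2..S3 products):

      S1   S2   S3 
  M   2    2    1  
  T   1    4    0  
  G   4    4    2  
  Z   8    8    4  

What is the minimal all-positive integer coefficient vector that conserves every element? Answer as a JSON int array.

Coefficients: [4, 1, 6]

M: 4·2 = 8 | 1·2+6·1 = 8
T: 4·1 = 4 | 1·4+6·0 = 4
G: 4·4 = 16 | 1·4+6·2 = 16
Z: 4·8 = 32 | 1·8+6·4 = 32
gcd(4,1,6) = 1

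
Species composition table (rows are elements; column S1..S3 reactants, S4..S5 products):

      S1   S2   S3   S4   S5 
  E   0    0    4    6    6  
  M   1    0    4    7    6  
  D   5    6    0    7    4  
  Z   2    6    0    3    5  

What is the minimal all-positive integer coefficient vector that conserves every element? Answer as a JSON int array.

E: 1·0+1·0+3·4 = 12 | 1·6+1·6 = 12
M: 1·1+1·0+3·4 = 13 | 1·7+1·6 = 13
D: 1·5+1·6+3·0 = 11 | 1·7+1·4 = 11
Z: 1·2+1·6+3·0 = 8 | 1·3+1·5 = 8
gcd(1,1,3,1,1) = 1

Coefficients: [1, 1, 3, 1, 1]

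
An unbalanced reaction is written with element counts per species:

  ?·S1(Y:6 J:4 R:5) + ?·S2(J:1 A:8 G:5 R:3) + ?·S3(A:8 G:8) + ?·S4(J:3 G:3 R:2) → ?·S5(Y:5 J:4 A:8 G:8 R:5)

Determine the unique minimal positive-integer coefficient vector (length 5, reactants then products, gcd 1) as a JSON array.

Coefficients: [5, 1, 5, 1, 6]

Y: 5·6+1·0+5·0+1·0 = 30 | 6·5 = 30
J: 5·4+1·1+5·0+1·3 = 24 | 6·4 = 24
A: 5·0+1·8+5·8+1·0 = 48 | 6·8 = 48
G: 5·0+1·5+5·8+1·3 = 48 | 6·8 = 48
R: 5·5+1·3+5·0+1·2 = 30 | 6·5 = 30
gcd(5,1,5,1,6) = 1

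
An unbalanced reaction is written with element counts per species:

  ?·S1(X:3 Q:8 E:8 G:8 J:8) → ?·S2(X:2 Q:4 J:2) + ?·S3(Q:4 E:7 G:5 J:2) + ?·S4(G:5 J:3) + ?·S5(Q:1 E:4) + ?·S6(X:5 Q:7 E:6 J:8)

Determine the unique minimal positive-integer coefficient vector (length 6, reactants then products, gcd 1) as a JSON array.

Coefficients: [5, 5, 2, 6, 5, 1]

X: 5·3 = 15 | 5·2+2·0+6·0+5·0+1·5 = 15
Q: 5·8 = 40 | 5·4+2·4+6·0+5·1+1·7 = 40
E: 5·8 = 40 | 5·0+2·7+6·0+5·4+1·6 = 40
G: 5·8 = 40 | 5·0+2·5+6·5+5·0+1·0 = 40
J: 5·8 = 40 | 5·2+2·2+6·3+5·0+1·8 = 40
gcd(5,5,2,6,5,1) = 1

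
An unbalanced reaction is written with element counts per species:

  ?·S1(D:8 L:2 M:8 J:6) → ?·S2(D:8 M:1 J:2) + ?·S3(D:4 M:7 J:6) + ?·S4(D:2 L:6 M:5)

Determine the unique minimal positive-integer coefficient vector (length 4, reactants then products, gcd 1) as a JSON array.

D: 6·8 = 48 | 3·8+5·4+2·2 = 48
L: 6·2 = 12 | 3·0+5·0+2·6 = 12
M: 6·8 = 48 | 3·1+5·7+2·5 = 48
J: 6·6 = 36 | 3·2+5·6+2·0 = 36
gcd(6,3,5,2) = 1

Coefficients: [6, 3, 5, 2]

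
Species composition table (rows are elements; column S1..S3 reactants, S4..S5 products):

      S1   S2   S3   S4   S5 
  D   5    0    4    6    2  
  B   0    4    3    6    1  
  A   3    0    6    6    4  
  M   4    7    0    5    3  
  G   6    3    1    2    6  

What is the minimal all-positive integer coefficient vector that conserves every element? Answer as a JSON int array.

Coefficients: [2, 3, 5, 4, 3]

D: 2·5+3·0+5·4 = 30 | 4·6+3·2 = 30
B: 2·0+3·4+5·3 = 27 | 4·6+3·1 = 27
A: 2·3+3·0+5·6 = 36 | 4·6+3·4 = 36
M: 2·4+3·7+5·0 = 29 | 4·5+3·3 = 29
G: 2·6+3·3+5·1 = 26 | 4·2+3·6 = 26
gcd(2,3,5,4,3) = 1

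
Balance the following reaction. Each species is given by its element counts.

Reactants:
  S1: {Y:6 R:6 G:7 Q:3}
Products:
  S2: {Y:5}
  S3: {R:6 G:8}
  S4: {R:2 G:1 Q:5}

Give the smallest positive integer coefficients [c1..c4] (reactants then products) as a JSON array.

Y: 5·6 = 30 | 6·5+4·0+3·0 = 30
R: 5·6 = 30 | 6·0+4·6+3·2 = 30
G: 5·7 = 35 | 6·0+4·8+3·1 = 35
Q: 5·3 = 15 | 6·0+4·0+3·5 = 15
gcd(5,6,4,3) = 1

Coefficients: [5, 6, 4, 3]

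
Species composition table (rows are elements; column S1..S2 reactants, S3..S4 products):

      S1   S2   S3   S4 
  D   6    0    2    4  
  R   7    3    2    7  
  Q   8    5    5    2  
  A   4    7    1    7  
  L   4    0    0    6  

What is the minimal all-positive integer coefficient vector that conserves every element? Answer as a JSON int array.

Coefficients: [3, 1, 5, 2]

D: 3·6+1·0 = 18 | 5·2+2·4 = 18
R: 3·7+1·3 = 24 | 5·2+2·7 = 24
Q: 3·8+1·5 = 29 | 5·5+2·2 = 29
A: 3·4+1·7 = 19 | 5·1+2·7 = 19
L: 3·4+1·0 = 12 | 5·0+2·6 = 12
gcd(3,1,5,2) = 1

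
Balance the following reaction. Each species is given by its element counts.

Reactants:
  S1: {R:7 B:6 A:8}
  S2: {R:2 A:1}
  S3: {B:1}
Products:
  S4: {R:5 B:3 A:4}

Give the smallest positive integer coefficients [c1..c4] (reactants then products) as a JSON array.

R: 1·7+4·2+3·0 = 15 | 3·5 = 15
B: 1·6+4·0+3·1 = 9 | 3·3 = 9
A: 1·8+4·1+3·0 = 12 | 3·4 = 12
gcd(1,4,3,3) = 1

Coefficients: [1, 4, 3, 3]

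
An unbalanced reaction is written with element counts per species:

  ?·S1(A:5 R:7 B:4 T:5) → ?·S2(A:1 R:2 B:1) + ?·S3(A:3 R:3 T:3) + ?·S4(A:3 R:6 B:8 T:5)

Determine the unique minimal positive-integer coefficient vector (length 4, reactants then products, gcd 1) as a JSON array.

A: 5·5 = 25 | 4·1+5·3+2·3 = 25
R: 5·7 = 35 | 4·2+5·3+2·6 = 35
B: 5·4 = 20 | 4·1+5·0+2·8 = 20
T: 5·5 = 25 | 4·0+5·3+2·5 = 25
gcd(5,4,5,2) = 1

Coefficients: [5, 4, 5, 2]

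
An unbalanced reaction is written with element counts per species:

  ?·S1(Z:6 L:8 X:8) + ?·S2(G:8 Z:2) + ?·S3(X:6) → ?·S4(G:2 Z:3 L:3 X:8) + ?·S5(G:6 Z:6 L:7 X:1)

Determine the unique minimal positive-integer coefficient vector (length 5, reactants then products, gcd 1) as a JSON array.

Coefficients: [4, 3, 3, 6, 2]

G: 4·0+3·8+3·0 = 24 | 6·2+2·6 = 24
Z: 4·6+3·2+3·0 = 30 | 6·3+2·6 = 30
L: 4·8+3·0+3·0 = 32 | 6·3+2·7 = 32
X: 4·8+3·0+3·6 = 50 | 6·8+2·1 = 50
gcd(4,3,3,6,2) = 1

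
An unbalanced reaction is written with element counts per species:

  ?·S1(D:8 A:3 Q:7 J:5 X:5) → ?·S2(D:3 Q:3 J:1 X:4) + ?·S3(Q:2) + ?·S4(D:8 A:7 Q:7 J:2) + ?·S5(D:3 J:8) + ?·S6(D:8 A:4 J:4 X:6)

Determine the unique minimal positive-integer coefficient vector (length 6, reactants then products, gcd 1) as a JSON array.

Coefficients: [6, 6, 5, 2, 2, 1]

D: 6·8 = 48 | 6·3+5·0+2·8+2·3+1·8 = 48
A: 6·3 = 18 | 6·0+5·0+2·7+2·0+1·4 = 18
Q: 6·7 = 42 | 6·3+5·2+2·7+2·0+1·0 = 42
J: 6·5 = 30 | 6·1+5·0+2·2+2·8+1·4 = 30
X: 6·5 = 30 | 6·4+5·0+2·0+2·0+1·6 = 30
gcd(6,6,5,2,2,1) = 1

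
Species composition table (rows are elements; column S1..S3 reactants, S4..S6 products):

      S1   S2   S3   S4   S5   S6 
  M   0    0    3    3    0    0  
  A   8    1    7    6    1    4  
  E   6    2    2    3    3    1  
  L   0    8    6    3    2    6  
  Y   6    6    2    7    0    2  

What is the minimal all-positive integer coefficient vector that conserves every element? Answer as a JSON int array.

M: 2·0+3·0+4·3 = 12 | 4·3+3·0+5·0 = 12
A: 2·8+3·1+4·7 = 47 | 4·6+3·1+5·4 = 47
E: 2·6+3·2+4·2 = 26 | 4·3+3·3+5·1 = 26
L: 2·0+3·8+4·6 = 48 | 4·3+3·2+5·6 = 48
Y: 2·6+3·6+4·2 = 38 | 4·7+3·0+5·2 = 38
gcd(2,3,4,4,3,5) = 1

Coefficients: [2, 3, 4, 4, 3, 5]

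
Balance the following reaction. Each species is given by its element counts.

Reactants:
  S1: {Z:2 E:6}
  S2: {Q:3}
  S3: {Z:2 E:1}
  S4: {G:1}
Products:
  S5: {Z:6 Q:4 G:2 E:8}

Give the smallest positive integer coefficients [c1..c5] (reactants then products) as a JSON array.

Z: 3·2+4·0+6·2+6·0 = 18 | 3·6 = 18
Q: 3·0+4·3+6·0+6·0 = 12 | 3·4 = 12
G: 3·0+4·0+6·0+6·1 = 6 | 3·2 = 6
E: 3·6+4·0+6·1+6·0 = 24 | 3·8 = 24
gcd(3,4,6,6,3) = 1

Coefficients: [3, 4, 6, 6, 3]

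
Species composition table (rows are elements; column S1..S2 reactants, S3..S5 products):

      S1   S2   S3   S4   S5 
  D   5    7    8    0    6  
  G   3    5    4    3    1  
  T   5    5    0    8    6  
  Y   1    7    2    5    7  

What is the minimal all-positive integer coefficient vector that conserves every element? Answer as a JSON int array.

D: 2·5+4·7 = 38 | 4·8+3·0+1·6 = 38
G: 2·3+4·5 = 26 | 4·4+3·3+1·1 = 26
T: 2·5+4·5 = 30 | 4·0+3·8+1·6 = 30
Y: 2·1+4·7 = 30 | 4·2+3·5+1·7 = 30
gcd(2,4,4,3,1) = 1

Coefficients: [2, 4, 4, 3, 1]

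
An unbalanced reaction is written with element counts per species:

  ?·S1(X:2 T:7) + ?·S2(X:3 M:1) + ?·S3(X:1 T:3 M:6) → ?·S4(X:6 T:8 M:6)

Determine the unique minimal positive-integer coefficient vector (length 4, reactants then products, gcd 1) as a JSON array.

Coefficients: [4, 6, 4, 5]

X: 4·2+6·3+4·1 = 30 | 5·6 = 30
T: 4·7+6·0+4·3 = 40 | 5·8 = 40
M: 4·0+6·1+4·6 = 30 | 5·6 = 30
gcd(4,6,4,5) = 1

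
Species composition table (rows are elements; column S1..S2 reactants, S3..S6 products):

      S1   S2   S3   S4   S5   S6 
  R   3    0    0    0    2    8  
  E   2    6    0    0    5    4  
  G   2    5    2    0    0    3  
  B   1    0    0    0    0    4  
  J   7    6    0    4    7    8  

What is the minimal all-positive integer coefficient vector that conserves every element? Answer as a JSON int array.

Coefficients: [4, 1, 5, 3, 2, 1]

R: 4·3+1·0 = 12 | 5·0+3·0+2·2+1·8 = 12
E: 4·2+1·6 = 14 | 5·0+3·0+2·5+1·4 = 14
G: 4·2+1·5 = 13 | 5·2+3·0+2·0+1·3 = 13
B: 4·1+1·0 = 4 | 5·0+3·0+2·0+1·4 = 4
J: 4·7+1·6 = 34 | 5·0+3·4+2·7+1·8 = 34
gcd(4,1,5,3,2,1) = 1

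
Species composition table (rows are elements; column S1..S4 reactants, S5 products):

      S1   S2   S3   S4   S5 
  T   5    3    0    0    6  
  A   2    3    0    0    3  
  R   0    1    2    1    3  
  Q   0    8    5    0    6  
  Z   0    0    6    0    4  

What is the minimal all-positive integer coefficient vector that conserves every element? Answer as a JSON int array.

T: 3·5+1·3+2·0+4·0 = 18 | 3·6 = 18
A: 3·2+1·3+2·0+4·0 = 9 | 3·3 = 9
R: 3·0+1·1+2·2+4·1 = 9 | 3·3 = 9
Q: 3·0+1·8+2·5+4·0 = 18 | 3·6 = 18
Z: 3·0+1·0+2·6+4·0 = 12 | 3·4 = 12
gcd(3,1,2,4,3) = 1

Coefficients: [3, 1, 2, 4, 3]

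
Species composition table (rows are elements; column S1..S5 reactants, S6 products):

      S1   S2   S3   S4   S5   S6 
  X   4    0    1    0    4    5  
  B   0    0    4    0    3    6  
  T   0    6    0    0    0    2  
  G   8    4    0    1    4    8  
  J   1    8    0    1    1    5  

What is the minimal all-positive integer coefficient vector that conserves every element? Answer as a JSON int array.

X: 1·4+1·0+3·1+4·0+2·4 = 15 | 3·5 = 15
B: 1·0+1·0+3·4+4·0+2·3 = 18 | 3·6 = 18
T: 1·0+1·6+3·0+4·0+2·0 = 6 | 3·2 = 6
G: 1·8+1·4+3·0+4·1+2·4 = 24 | 3·8 = 24
J: 1·1+1·8+3·0+4·1+2·1 = 15 | 3·5 = 15
gcd(1,1,3,4,2,3) = 1

Coefficients: [1, 1, 3, 4, 2, 3]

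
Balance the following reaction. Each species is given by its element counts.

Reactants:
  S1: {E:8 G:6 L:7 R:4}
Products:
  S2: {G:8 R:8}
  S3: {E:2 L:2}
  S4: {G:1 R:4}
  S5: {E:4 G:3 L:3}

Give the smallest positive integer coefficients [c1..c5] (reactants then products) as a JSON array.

E: 3·8 = 24 | 1·0+6·2+1·0+3·4 = 24
G: 3·6 = 18 | 1·8+6·0+1·1+3·3 = 18
L: 3·7 = 21 | 1·0+6·2+1·0+3·3 = 21
R: 3·4 = 12 | 1·8+6·0+1·4+3·0 = 12
gcd(3,1,6,1,3) = 1

Coefficients: [3, 1, 6, 1, 3]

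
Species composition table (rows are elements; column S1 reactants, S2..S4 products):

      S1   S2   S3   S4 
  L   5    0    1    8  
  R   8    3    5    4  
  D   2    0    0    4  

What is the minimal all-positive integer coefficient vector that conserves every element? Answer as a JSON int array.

L: 6·5 = 30 | 2·0+6·1+3·8 = 30
R: 6·8 = 48 | 2·3+6·5+3·4 = 48
D: 6·2 = 12 | 2·0+6·0+3·4 = 12
gcd(6,2,6,3) = 1

Coefficients: [6, 2, 6, 3]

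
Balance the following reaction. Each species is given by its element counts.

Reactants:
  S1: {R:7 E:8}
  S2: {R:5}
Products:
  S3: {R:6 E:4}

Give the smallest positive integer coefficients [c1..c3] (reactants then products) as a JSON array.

R: 1·7+1·5 = 12 | 2·6 = 12
E: 1·8+1·0 = 8 | 2·4 = 8
gcd(1,1,2) = 1

Coefficients: [1, 1, 2]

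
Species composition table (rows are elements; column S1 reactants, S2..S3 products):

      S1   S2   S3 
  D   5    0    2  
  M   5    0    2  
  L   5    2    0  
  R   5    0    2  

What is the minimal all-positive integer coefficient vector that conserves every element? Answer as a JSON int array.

D: 2·5 = 10 | 5·0+5·2 = 10
M: 2·5 = 10 | 5·0+5·2 = 10
L: 2·5 = 10 | 5·2+5·0 = 10
R: 2·5 = 10 | 5·0+5·2 = 10
gcd(2,5,5) = 1

Coefficients: [2, 5, 5]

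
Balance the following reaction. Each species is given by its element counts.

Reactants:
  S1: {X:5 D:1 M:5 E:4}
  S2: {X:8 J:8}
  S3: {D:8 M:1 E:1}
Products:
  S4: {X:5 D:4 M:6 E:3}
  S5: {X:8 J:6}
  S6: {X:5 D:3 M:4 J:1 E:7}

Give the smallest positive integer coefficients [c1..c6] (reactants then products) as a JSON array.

X: 6·5+1·8+2·0 = 38 | 4·5+1·8+2·5 = 38
D: 6·1+1·0+2·8 = 22 | 4·4+1·0+2·3 = 22
M: 6·5+1·0+2·1 = 32 | 4·6+1·0+2·4 = 32
J: 6·0+1·8+2·0 = 8 | 4·0+1·6+2·1 = 8
E: 6·4+1·0+2·1 = 26 | 4·3+1·0+2·7 = 26
gcd(6,1,2,4,1,2) = 1

Coefficients: [6, 1, 2, 4, 1, 2]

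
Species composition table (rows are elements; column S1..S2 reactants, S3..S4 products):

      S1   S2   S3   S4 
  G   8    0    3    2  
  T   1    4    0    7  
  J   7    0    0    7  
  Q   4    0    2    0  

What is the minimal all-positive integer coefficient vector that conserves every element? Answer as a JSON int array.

Coefficients: [2, 3, 4, 2]

G: 2·8+3·0 = 16 | 4·3+2·2 = 16
T: 2·1+3·4 = 14 | 4·0+2·7 = 14
J: 2·7+3·0 = 14 | 4·0+2·7 = 14
Q: 2·4+3·0 = 8 | 4·2+2·0 = 8
gcd(2,3,4,2) = 1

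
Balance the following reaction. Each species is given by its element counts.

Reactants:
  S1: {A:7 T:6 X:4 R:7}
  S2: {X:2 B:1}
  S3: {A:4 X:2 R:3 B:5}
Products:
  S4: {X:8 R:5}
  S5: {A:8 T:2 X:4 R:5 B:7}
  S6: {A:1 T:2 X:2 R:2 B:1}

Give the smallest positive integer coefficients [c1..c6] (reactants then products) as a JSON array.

Coefficients: [2, 5, 5, 1, 4, 2]

A: 2·7+5·0+5·4 = 34 | 1·0+4·8+2·1 = 34
T: 2·6+5·0+5·0 = 12 | 1·0+4·2+2·2 = 12
X: 2·4+5·2+5·2 = 28 | 1·8+4·4+2·2 = 28
R: 2·7+5·0+5·3 = 29 | 1·5+4·5+2·2 = 29
B: 2·0+5·1+5·5 = 30 | 1·0+4·7+2·1 = 30
gcd(2,5,5,1,4,2) = 1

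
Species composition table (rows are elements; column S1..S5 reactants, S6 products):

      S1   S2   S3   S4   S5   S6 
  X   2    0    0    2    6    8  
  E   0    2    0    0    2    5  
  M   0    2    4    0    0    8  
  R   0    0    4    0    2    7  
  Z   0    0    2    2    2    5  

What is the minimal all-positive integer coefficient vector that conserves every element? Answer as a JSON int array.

X: 3·2+6·0+5·0+1·2+4·6 = 32 | 4·8 = 32
E: 3·0+6·2+5·0+1·0+4·2 = 20 | 4·5 = 20
M: 3·0+6·2+5·4+1·0+4·0 = 32 | 4·8 = 32
R: 3·0+6·0+5·4+1·0+4·2 = 28 | 4·7 = 28
Z: 3·0+6·0+5·2+1·2+4·2 = 20 | 4·5 = 20
gcd(3,6,5,1,4,4) = 1

Coefficients: [3, 6, 5, 1, 4, 4]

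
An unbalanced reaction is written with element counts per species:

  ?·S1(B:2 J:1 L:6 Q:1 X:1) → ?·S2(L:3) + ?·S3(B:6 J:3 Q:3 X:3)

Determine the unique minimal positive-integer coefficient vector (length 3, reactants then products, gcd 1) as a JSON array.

B: 3·2 = 6 | 6·0+1·6 = 6
J: 3·1 = 3 | 6·0+1·3 = 3
L: 3·6 = 18 | 6·3+1·0 = 18
Q: 3·1 = 3 | 6·0+1·3 = 3
X: 3·1 = 3 | 6·0+1·3 = 3
gcd(3,6,1) = 1

Coefficients: [3, 6, 1]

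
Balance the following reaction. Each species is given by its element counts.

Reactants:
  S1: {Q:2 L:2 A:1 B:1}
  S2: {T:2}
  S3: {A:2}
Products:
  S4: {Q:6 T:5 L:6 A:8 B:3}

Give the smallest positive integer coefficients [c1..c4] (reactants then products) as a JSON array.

Coefficients: [6, 5, 5, 2]

Q: 6·2+5·0+5·0 = 12 | 2·6 = 12
T: 6·0+5·2+5·0 = 10 | 2·5 = 10
L: 6·2+5·0+5·0 = 12 | 2·6 = 12
A: 6·1+5·0+5·2 = 16 | 2·8 = 16
B: 6·1+5·0+5·0 = 6 | 2·3 = 6
gcd(6,5,5,2) = 1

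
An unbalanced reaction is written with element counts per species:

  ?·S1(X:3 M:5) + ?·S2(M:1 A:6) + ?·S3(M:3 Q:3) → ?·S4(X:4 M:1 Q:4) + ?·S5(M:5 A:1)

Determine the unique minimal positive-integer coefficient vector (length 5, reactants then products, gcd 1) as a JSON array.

X: 4·3+1·0+4·0 = 12 | 3·4+6·0 = 12
M: 4·5+1·1+4·3 = 33 | 3·1+6·5 = 33
Q: 4·0+1·0+4·3 = 12 | 3·4+6·0 = 12
A: 4·0+1·6+4·0 = 6 | 3·0+6·1 = 6
gcd(4,1,4,3,6) = 1

Coefficients: [4, 1, 4, 3, 6]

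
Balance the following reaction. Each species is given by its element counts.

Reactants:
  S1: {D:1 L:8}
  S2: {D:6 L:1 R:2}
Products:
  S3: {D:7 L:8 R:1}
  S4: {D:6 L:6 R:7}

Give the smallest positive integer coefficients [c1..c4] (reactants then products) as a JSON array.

D: 5·1+6·6 = 41 | 5·7+1·6 = 41
L: 5·8+6·1 = 46 | 5·8+1·6 = 46
R: 5·0+6·2 = 12 | 5·1+1·7 = 12
gcd(5,6,5,1) = 1

Coefficients: [5, 6, 5, 1]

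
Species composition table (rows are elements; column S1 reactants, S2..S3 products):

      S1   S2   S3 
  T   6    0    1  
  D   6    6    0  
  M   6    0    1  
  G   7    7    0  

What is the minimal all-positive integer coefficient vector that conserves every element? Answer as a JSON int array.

T: 1·6 = 6 | 1·0+6·1 = 6
D: 1·6 = 6 | 1·6+6·0 = 6
M: 1·6 = 6 | 1·0+6·1 = 6
G: 1·7 = 7 | 1·7+6·0 = 7
gcd(1,1,6) = 1

Coefficients: [1, 1, 6]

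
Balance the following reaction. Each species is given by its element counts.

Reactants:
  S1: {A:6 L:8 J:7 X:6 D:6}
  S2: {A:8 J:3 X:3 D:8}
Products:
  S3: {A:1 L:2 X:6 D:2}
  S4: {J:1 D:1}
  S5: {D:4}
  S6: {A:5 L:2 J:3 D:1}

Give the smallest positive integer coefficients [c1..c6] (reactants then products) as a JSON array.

A: 2·6+2·8 = 28 | 3·1+5·0+3·0+5·5 = 28
L: 2·8+2·0 = 16 | 3·2+5·0+3·0+5·2 = 16
J: 2·7+2·3 = 20 | 3·0+5·1+3·0+5·3 = 20
X: 2·6+2·3 = 18 | 3·6+5·0+3·0+5·0 = 18
D: 2·6+2·8 = 28 | 3·2+5·1+3·4+5·1 = 28
gcd(2,2,3,5,3,5) = 1

Coefficients: [2, 2, 3, 5, 3, 5]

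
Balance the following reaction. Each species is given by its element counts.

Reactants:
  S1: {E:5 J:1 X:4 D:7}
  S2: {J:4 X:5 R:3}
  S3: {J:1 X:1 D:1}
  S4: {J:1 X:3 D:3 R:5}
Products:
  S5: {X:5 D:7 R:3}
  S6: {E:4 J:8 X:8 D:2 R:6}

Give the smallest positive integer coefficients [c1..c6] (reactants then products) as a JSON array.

Coefficients: [4, 6, 6, 6, 6, 5]

E: 4·5+6·0+6·0+6·0 = 20 | 6·0+5·4 = 20
J: 4·1+6·4+6·1+6·1 = 40 | 6·0+5·8 = 40
X: 4·4+6·5+6·1+6·3 = 70 | 6·5+5·8 = 70
D: 4·7+6·0+6·1+6·3 = 52 | 6·7+5·2 = 52
R: 4·0+6·3+6·0+6·5 = 48 | 6·3+5·6 = 48
gcd(4,6,6,6,6,5) = 1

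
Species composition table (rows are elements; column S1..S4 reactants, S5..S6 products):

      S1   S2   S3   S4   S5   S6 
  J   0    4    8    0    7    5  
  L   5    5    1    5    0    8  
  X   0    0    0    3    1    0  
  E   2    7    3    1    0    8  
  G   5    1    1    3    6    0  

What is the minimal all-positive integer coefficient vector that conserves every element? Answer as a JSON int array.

Coefficients: [2, 1, 4, 1, 3, 3]

J: 2·0+1·4+4·8+1·0 = 36 | 3·7+3·5 = 36
L: 2·5+1·5+4·1+1·5 = 24 | 3·0+3·8 = 24
X: 2·0+1·0+4·0+1·3 = 3 | 3·1+3·0 = 3
E: 2·2+1·7+4·3+1·1 = 24 | 3·0+3·8 = 24
G: 2·5+1·1+4·1+1·3 = 18 | 3·6+3·0 = 18
gcd(2,1,4,1,3,3) = 1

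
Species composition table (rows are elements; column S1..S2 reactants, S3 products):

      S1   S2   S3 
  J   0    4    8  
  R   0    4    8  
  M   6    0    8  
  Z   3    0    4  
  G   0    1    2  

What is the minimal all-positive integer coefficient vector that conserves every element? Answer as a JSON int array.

Coefficients: [4, 6, 3]

J: 4·0+6·4 = 24 | 3·8 = 24
R: 4·0+6·4 = 24 | 3·8 = 24
M: 4·6+6·0 = 24 | 3·8 = 24
Z: 4·3+6·0 = 12 | 3·4 = 12
G: 4·0+6·1 = 6 | 3·2 = 6
gcd(4,6,3) = 1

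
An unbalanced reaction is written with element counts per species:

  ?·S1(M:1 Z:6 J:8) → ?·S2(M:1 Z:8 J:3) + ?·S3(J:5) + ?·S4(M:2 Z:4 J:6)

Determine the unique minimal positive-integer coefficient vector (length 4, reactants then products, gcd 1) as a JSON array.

M: 6·1 = 6 | 4·1+6·0+1·2 = 6
Z: 6·6 = 36 | 4·8+6·0+1·4 = 36
J: 6·8 = 48 | 4·3+6·5+1·6 = 48
gcd(6,4,6,1) = 1

Coefficients: [6, 4, 6, 1]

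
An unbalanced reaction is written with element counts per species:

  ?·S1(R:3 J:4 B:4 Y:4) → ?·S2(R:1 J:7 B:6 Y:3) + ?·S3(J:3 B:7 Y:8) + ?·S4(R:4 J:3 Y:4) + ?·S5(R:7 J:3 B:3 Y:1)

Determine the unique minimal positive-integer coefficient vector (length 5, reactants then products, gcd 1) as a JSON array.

R: 4·3 = 12 | 1·1+1·0+1·4+1·7 = 12
J: 4·4 = 16 | 1·7+1·3+1·3+1·3 = 16
B: 4·4 = 16 | 1·6+1·7+1·0+1·3 = 16
Y: 4·4 = 16 | 1·3+1·8+1·4+1·1 = 16
gcd(4,1,1,1,1) = 1

Coefficients: [4, 1, 1, 1, 1]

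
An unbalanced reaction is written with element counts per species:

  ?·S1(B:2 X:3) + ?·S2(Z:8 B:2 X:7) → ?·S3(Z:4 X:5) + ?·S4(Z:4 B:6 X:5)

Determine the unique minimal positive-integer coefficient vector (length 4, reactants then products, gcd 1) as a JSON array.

Coefficients: [3, 3, 4, 2]

Z: 3·0+3·8 = 24 | 4·4+2·4 = 24
B: 3·2+3·2 = 12 | 4·0+2·6 = 12
X: 3·3+3·7 = 30 | 4·5+2·5 = 30
gcd(3,3,4,2) = 1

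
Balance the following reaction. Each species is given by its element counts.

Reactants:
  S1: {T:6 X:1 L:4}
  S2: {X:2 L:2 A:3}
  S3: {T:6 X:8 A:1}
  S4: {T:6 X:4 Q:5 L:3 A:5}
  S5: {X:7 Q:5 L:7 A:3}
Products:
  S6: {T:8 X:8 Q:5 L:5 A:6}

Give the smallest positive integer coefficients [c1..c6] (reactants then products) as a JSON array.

Coefficients: [1, 2, 2, 5, 1, 6]

T: 1·6+2·0+2·6+5·6+1·0 = 48 | 6·8 = 48
X: 1·1+2·2+2·8+5·4+1·7 = 48 | 6·8 = 48
Q: 1·0+2·0+2·0+5·5+1·5 = 30 | 6·5 = 30
L: 1·4+2·2+2·0+5·3+1·7 = 30 | 6·5 = 30
A: 1·0+2·3+2·1+5·5+1·3 = 36 | 6·6 = 36
gcd(1,2,2,5,1,6) = 1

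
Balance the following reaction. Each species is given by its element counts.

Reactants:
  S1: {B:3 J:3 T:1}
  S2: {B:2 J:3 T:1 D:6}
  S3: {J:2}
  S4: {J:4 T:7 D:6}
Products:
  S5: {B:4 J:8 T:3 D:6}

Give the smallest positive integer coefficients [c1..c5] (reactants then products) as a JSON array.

B: 4·3+4·2+6·0+1·0 = 20 | 5·4 = 20
J: 4·3+4·3+6·2+1·4 = 40 | 5·8 = 40
T: 4·1+4·1+6·0+1·7 = 15 | 5·3 = 15
D: 4·0+4·6+6·0+1·6 = 30 | 5·6 = 30
gcd(4,4,6,1,5) = 1

Coefficients: [4, 4, 6, 1, 5]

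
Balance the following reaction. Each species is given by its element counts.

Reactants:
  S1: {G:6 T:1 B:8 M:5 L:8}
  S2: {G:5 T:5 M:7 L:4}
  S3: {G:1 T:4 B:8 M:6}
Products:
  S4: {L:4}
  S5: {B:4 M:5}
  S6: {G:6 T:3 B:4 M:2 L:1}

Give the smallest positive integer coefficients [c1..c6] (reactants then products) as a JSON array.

G: 3·6+1·5+1·1 = 24 | 6·0+4·0+4·6 = 24
T: 3·1+1·5+1·4 = 12 | 6·0+4·0+4·3 = 12
B: 3·8+1·0+1·8 = 32 | 6·0+4·4+4·4 = 32
M: 3·5+1·7+1·6 = 28 | 6·0+4·5+4·2 = 28
L: 3·8+1·4+1·0 = 28 | 6·4+4·0+4·1 = 28
gcd(3,1,1,6,4,4) = 1

Coefficients: [3, 1, 1, 6, 4, 4]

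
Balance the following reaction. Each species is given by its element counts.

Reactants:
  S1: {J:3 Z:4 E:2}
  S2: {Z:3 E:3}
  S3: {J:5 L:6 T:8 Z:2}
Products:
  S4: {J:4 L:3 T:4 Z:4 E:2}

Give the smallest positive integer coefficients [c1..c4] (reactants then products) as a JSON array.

Coefficients: [3, 2, 3, 6]

J: 3·3+2·0+3·5 = 24 | 6·4 = 24
L: 3·0+2·0+3·6 = 18 | 6·3 = 18
T: 3·0+2·0+3·8 = 24 | 6·4 = 24
Z: 3·4+2·3+3·2 = 24 | 6·4 = 24
E: 3·2+2·3+3·0 = 12 | 6·2 = 12
gcd(3,2,3,6) = 1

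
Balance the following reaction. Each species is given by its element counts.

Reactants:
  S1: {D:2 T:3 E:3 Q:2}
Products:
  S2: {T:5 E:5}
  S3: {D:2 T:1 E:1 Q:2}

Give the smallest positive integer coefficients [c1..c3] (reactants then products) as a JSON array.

Coefficients: [5, 2, 5]

D: 5·2 = 10 | 2·0+5·2 = 10
T: 5·3 = 15 | 2·5+5·1 = 15
E: 5·3 = 15 | 2·5+5·1 = 15
Q: 5·2 = 10 | 2·0+5·2 = 10
gcd(5,2,5) = 1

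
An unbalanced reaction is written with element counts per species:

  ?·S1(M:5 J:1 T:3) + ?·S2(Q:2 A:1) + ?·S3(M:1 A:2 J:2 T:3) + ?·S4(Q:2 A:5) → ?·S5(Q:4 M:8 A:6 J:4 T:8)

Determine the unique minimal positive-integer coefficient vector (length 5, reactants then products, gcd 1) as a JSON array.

Q: 4·0+5·2+4·0+1·2 = 12 | 3·4 = 12
M: 4·5+5·0+4·1+1·0 = 24 | 3·8 = 24
A: 4·0+5·1+4·2+1·5 = 18 | 3·6 = 18
J: 4·1+5·0+4·2+1·0 = 12 | 3·4 = 12
T: 4·3+5·0+4·3+1·0 = 24 | 3·8 = 24
gcd(4,5,4,1,3) = 1

Coefficients: [4, 5, 4, 1, 3]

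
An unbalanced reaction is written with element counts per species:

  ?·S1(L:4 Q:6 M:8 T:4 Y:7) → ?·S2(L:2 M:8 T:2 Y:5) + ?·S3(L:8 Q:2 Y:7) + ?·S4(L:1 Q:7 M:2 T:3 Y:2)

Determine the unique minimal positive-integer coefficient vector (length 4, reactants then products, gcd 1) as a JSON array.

Coefficients: [5, 4, 1, 4]

L: 5·4 = 20 | 4·2+1·8+4·1 = 20
Q: 5·6 = 30 | 4·0+1·2+4·7 = 30
M: 5·8 = 40 | 4·8+1·0+4·2 = 40
T: 5·4 = 20 | 4·2+1·0+4·3 = 20
Y: 5·7 = 35 | 4·5+1·7+4·2 = 35
gcd(5,4,1,4) = 1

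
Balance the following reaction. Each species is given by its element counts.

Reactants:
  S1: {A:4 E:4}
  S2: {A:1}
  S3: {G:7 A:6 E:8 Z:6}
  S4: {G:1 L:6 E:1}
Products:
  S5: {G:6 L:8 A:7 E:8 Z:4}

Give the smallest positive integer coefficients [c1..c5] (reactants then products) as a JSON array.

Coefficients: [1, 5, 2, 4, 3]

G: 1·0+5·0+2·7+4·1 = 18 | 3·6 = 18
L: 1·0+5·0+2·0+4·6 = 24 | 3·8 = 24
A: 1·4+5·1+2·6+4·0 = 21 | 3·7 = 21
E: 1·4+5·0+2·8+4·1 = 24 | 3·8 = 24
Z: 1·0+5·0+2·6+4·0 = 12 | 3·4 = 12
gcd(1,5,2,4,3) = 1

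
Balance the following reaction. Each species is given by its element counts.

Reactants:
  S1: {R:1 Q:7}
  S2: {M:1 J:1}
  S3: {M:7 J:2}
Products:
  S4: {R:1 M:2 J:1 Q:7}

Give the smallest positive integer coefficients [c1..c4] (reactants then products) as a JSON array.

R: 5·1+3·0+1·0 = 5 | 5·1 = 5
M: 5·0+3·1+1·7 = 10 | 5·2 = 10
J: 5·0+3·1+1·2 = 5 | 5·1 = 5
Q: 5·7+3·0+1·0 = 35 | 5·7 = 35
gcd(5,3,1,5) = 1

Coefficients: [5, 3, 1, 5]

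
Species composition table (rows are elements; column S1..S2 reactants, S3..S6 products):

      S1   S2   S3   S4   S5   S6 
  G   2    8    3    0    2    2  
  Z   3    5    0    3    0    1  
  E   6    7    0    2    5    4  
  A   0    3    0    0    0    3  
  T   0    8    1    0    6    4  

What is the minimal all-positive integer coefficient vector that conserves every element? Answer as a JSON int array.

G: 1·2+3·8 = 26 | 6·3+5·0+1·2+3·2 = 26
Z: 1·3+3·5 = 18 | 6·0+5·3+1·0+3·1 = 18
E: 1·6+3·7 = 27 | 6·0+5·2+1·5+3·4 = 27
A: 1·0+3·3 = 9 | 6·0+5·0+1·0+3·3 = 9
T: 1·0+3·8 = 24 | 6·1+5·0+1·6+3·4 = 24
gcd(1,3,6,5,1,3) = 1

Coefficients: [1, 3, 6, 5, 1, 3]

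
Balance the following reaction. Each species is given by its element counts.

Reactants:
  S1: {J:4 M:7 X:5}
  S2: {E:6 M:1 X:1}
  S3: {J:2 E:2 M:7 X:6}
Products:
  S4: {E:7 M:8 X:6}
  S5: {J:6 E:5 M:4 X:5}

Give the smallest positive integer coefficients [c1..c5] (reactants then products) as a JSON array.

Coefficients: [1, 5, 4, 4, 2]

J: 1·4+5·0+4·2 = 12 | 4·0+2·6 = 12
E: 1·0+5·6+4·2 = 38 | 4·7+2·5 = 38
M: 1·7+5·1+4·7 = 40 | 4·8+2·4 = 40
X: 1·5+5·1+4·6 = 34 | 4·6+2·5 = 34
gcd(1,5,4,4,2) = 1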